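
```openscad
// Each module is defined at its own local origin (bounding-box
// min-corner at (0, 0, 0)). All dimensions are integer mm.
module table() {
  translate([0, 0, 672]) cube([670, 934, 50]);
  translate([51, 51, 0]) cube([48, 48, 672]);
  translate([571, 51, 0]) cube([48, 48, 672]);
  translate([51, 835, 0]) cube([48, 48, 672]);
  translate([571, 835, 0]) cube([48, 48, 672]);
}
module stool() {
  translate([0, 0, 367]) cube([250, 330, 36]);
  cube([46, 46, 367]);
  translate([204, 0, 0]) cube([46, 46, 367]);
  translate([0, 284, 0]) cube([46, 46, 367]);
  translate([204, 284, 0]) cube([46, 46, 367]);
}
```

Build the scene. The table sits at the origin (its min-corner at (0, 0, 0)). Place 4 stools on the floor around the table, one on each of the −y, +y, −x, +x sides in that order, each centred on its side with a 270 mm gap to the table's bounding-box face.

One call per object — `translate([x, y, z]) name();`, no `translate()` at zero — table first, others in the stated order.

table();
translate([210, -600, 0]) stool();
translate([210, 1204, 0]) stool();
translate([-520, 302, 0]) stool();
translate([940, 302, 0]) stool();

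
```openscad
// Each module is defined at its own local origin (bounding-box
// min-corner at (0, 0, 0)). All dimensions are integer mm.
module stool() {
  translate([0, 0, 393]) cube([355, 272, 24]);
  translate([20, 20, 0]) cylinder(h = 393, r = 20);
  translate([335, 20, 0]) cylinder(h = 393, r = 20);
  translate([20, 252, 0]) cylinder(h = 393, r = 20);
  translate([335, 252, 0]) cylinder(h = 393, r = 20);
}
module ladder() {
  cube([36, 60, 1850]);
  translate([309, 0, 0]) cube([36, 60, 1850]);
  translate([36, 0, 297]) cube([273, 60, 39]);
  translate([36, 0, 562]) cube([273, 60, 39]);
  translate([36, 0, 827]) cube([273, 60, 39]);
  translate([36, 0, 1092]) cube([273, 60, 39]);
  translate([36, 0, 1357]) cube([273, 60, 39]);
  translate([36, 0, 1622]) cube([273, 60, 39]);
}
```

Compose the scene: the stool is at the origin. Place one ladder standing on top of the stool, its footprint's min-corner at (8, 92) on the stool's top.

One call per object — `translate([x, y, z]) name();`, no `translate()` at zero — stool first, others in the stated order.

stool();
translate([8, 92, 417]) ladder();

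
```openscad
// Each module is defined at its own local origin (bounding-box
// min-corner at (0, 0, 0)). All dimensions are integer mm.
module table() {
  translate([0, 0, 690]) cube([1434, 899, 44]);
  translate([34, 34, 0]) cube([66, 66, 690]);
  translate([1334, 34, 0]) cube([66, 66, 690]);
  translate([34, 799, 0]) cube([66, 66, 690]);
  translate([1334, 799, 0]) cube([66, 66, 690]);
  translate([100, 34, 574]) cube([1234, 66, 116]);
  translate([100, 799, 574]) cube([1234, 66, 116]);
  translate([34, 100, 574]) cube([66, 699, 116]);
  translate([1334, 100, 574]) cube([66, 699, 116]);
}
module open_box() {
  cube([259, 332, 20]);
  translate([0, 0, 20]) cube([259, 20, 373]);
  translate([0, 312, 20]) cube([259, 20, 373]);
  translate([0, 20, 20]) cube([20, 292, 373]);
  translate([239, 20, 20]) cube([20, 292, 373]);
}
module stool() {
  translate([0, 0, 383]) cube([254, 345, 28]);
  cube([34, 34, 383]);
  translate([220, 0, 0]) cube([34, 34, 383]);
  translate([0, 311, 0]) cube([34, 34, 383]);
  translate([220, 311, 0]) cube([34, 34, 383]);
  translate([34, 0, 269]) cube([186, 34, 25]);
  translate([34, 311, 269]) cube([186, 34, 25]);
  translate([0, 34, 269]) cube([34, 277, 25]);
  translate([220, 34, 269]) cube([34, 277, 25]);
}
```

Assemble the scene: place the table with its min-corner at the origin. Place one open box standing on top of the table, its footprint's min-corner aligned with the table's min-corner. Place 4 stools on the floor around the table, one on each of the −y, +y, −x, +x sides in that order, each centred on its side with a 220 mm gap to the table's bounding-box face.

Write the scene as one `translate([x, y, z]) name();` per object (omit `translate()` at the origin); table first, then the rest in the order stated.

table();
translate([0, 0, 734]) open_box();
translate([590, -565, 0]) stool();
translate([590, 1119, 0]) stool();
translate([-474, 277, 0]) stool();
translate([1654, 277, 0]) stool();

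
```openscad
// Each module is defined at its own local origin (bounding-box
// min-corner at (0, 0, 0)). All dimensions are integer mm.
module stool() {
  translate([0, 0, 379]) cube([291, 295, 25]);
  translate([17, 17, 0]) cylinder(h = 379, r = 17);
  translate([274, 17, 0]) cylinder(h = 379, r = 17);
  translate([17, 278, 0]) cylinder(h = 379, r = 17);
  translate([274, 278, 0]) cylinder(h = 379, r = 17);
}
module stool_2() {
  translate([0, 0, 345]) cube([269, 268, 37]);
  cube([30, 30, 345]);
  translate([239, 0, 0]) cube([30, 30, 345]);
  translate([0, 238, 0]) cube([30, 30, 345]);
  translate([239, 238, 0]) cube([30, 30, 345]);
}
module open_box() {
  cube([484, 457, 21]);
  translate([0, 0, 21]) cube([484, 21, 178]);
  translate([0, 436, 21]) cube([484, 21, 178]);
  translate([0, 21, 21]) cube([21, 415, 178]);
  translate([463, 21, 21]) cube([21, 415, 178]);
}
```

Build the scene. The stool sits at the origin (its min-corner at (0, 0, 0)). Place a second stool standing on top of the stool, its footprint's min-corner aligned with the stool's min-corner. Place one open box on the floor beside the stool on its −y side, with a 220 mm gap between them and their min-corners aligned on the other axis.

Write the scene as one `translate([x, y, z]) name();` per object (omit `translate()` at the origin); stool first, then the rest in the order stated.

stool();
translate([0, 0, 404]) stool_2();
translate([0, -677, 0]) open_box();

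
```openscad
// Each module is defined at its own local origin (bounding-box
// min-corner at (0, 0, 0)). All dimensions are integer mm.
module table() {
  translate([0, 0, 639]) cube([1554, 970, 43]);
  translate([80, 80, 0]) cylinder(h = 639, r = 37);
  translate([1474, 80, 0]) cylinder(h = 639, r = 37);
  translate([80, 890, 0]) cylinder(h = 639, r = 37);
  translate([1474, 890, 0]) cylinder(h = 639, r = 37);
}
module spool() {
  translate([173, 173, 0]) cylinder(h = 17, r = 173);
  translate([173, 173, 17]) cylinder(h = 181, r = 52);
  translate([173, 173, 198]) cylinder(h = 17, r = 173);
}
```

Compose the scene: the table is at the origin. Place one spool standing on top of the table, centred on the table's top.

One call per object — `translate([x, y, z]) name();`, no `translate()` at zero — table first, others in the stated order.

table();
translate([604, 312, 682]) spool();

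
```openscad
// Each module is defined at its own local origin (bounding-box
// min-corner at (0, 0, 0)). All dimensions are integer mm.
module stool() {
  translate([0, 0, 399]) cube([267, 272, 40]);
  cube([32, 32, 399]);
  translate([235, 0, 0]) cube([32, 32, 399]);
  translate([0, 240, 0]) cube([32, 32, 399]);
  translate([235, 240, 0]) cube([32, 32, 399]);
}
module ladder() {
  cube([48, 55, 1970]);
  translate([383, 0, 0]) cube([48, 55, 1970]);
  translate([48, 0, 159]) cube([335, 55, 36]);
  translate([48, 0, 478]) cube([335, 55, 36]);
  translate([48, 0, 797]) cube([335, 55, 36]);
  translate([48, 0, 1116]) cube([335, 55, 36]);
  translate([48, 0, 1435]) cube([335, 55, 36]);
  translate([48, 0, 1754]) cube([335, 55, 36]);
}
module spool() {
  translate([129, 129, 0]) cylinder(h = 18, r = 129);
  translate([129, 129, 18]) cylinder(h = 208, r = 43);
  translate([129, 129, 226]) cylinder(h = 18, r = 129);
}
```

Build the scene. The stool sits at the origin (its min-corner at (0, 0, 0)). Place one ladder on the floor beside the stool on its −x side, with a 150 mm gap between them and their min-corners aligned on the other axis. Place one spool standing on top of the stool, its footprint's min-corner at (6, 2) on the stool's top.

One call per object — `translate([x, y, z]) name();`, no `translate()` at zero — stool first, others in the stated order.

stool();
translate([-581, 0, 0]) ladder();
translate([6, 2, 439]) spool();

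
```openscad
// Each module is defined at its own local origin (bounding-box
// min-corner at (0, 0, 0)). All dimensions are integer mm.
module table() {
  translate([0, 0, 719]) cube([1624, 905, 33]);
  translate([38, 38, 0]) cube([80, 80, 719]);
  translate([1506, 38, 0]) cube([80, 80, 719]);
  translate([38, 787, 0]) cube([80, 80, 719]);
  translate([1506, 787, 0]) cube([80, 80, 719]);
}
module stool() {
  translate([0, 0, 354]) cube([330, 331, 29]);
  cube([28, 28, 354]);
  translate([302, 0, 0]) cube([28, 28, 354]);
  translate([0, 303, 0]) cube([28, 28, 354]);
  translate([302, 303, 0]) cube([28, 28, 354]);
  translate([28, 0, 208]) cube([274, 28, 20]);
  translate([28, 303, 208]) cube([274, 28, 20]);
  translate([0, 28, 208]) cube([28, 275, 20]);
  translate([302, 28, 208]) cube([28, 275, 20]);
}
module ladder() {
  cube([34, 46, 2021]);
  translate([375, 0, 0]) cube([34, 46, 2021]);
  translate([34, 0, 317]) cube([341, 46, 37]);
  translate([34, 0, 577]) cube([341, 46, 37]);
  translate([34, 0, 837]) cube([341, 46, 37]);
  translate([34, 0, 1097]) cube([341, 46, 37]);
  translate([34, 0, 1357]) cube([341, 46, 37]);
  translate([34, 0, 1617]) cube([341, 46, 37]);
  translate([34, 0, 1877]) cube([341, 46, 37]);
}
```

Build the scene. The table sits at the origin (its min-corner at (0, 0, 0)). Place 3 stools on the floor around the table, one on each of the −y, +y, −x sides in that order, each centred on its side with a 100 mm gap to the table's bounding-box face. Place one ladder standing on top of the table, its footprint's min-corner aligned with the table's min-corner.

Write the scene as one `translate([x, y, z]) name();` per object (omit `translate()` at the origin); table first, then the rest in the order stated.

table();
translate([647, -431, 0]) stool();
translate([647, 1005, 0]) stool();
translate([-430, 287, 0]) stool();
translate([0, 0, 752]) ladder();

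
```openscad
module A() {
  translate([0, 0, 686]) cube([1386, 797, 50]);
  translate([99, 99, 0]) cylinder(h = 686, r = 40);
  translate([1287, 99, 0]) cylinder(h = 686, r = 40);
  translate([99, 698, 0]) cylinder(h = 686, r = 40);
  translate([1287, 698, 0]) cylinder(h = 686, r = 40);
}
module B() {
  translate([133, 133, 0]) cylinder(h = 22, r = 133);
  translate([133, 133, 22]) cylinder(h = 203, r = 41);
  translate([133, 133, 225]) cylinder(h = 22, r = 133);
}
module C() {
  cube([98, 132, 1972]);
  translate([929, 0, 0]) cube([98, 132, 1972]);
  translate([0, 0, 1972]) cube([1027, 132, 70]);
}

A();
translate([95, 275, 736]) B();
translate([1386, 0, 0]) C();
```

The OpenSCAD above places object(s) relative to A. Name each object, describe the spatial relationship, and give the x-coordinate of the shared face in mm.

The table's +x face and the door frame's −x face are both at x = 1386 mm.

A is a table. B is a spool. C is a door frame. The spool is on top of the table. The door frame is against the table's +x side, with their −y faces flush. The x-coordinate of the shared face is 1386 mm.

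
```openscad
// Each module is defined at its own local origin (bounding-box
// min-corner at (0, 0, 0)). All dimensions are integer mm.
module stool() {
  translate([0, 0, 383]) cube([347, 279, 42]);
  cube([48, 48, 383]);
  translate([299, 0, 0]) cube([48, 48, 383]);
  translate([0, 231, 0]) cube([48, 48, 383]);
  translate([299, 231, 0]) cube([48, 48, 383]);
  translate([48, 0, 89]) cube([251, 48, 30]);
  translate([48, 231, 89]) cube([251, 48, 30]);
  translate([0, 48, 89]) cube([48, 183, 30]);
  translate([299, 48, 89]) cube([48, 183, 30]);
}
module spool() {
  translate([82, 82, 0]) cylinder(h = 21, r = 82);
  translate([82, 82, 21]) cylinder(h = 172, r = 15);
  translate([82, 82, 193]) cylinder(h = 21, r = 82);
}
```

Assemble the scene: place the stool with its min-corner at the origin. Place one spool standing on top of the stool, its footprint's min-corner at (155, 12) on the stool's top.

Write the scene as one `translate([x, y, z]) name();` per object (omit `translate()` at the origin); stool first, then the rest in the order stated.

stool();
translate([155, 12, 425]) spool();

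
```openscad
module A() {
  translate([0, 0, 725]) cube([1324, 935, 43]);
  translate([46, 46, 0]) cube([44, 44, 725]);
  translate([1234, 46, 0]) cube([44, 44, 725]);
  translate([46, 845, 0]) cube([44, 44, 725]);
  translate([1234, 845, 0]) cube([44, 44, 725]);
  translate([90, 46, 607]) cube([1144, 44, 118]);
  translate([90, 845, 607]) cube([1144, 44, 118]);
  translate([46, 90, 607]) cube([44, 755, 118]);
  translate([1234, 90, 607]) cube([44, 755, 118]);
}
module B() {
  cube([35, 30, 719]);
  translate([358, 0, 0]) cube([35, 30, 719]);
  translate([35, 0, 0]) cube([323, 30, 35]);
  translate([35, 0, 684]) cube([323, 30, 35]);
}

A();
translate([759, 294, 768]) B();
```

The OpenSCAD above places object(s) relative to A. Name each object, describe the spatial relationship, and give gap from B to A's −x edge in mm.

The picture frame's min-x is at 759; the table's min-x is 0; gap = 759 mm.

A is a table. B is a picture frame. The picture frame is on top of the table. The gap from the picture frame to the table's −x edge is 759 mm.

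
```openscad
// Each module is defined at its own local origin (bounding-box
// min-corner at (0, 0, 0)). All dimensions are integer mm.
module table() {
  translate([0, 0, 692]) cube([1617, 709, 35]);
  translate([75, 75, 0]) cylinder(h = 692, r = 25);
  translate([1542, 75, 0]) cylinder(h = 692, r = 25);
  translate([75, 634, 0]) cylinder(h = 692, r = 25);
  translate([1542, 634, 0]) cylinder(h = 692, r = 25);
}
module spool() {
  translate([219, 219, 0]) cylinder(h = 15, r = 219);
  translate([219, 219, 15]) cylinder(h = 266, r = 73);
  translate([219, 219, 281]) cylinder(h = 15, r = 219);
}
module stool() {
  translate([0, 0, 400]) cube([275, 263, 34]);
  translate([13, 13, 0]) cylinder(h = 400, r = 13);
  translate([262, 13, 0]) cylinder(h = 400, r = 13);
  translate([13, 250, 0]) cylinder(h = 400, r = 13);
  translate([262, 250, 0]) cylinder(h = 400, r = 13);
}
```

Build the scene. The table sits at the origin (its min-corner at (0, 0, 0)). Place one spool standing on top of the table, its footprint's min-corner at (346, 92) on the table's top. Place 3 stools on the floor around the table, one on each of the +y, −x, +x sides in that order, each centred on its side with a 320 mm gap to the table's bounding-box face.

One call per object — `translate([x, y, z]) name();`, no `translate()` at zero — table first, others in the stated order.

table();
translate([346, 92, 727]) spool();
translate([671, 1029, 0]) stool();
translate([-595, 223, 0]) stool();
translate([1937, 223, 0]) stool();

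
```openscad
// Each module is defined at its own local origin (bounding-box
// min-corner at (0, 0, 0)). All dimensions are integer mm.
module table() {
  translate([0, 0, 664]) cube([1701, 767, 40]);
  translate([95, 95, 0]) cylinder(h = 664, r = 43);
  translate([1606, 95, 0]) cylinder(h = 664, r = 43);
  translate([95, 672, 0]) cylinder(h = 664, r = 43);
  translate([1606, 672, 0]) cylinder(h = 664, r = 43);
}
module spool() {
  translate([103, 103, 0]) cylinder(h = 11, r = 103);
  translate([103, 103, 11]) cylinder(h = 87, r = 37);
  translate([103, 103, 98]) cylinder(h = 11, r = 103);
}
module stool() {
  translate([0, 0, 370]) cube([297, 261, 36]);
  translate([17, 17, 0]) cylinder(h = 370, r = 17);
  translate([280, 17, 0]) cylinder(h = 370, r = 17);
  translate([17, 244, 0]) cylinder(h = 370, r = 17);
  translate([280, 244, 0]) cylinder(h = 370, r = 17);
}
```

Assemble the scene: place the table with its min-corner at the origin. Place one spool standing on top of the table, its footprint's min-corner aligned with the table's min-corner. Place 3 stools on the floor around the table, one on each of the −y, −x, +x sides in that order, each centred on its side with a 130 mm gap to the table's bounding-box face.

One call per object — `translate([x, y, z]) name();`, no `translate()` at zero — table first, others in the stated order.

table();
translate([0, 0, 704]) spool();
translate([702, -391, 0]) stool();
translate([-427, 253, 0]) stool();
translate([1831, 253, 0]) stool();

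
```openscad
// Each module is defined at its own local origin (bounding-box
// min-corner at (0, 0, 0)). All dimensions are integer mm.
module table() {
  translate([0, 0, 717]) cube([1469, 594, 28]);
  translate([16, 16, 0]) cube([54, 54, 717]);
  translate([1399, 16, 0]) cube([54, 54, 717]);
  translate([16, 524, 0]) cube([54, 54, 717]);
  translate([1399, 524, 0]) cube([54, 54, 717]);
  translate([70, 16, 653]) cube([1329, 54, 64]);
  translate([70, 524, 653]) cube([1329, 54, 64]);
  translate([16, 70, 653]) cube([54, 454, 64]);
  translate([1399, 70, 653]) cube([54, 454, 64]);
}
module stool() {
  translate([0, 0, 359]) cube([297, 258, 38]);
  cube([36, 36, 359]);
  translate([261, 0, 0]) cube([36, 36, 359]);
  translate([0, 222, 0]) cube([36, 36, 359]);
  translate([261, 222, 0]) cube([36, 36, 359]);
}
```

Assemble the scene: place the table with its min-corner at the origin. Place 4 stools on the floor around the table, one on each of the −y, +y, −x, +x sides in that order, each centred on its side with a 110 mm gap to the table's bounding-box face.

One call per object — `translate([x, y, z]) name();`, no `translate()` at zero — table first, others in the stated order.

table();
translate([586, -368, 0]) stool();
translate([586, 704, 0]) stool();
translate([-407, 168, 0]) stool();
translate([1579, 168, 0]) stool();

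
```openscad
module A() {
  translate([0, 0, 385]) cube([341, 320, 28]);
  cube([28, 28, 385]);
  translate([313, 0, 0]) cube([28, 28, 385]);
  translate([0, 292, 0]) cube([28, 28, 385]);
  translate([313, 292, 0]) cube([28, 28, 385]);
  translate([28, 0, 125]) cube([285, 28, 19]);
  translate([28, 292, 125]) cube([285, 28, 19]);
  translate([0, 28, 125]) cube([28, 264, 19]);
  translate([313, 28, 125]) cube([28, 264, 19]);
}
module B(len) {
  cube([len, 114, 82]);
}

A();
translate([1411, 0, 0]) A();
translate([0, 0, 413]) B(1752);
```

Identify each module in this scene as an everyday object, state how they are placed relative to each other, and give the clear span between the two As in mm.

Second stool starts at x = 1411; first ends at x = 341; clear span = 1411 − 341 = 1070 mm.

A is a stool. B is a beam. A beam spans the tops of two stools. The clear span between the two stools is 1070 mm.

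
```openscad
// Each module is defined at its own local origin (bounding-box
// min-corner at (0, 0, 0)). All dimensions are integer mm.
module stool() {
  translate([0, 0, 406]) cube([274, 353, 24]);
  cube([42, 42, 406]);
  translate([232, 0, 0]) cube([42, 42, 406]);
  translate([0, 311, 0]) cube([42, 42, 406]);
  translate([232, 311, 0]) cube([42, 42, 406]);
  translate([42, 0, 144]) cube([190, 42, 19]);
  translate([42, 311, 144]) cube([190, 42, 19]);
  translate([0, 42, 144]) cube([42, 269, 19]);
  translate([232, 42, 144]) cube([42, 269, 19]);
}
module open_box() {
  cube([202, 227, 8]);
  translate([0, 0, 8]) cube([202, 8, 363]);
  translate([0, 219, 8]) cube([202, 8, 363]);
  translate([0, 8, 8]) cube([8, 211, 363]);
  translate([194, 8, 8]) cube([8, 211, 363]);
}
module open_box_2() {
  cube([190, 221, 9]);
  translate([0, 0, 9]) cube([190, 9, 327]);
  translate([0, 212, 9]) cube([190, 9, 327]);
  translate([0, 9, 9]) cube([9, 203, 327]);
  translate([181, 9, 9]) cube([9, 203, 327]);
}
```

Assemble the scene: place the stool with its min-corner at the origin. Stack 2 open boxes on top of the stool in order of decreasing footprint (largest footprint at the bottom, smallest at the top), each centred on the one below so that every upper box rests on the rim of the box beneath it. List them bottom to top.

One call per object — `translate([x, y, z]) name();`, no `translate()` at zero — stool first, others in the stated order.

stool();
translate([36, 63, 430]) open_box();
translate([42, 66, 801]) open_box_2();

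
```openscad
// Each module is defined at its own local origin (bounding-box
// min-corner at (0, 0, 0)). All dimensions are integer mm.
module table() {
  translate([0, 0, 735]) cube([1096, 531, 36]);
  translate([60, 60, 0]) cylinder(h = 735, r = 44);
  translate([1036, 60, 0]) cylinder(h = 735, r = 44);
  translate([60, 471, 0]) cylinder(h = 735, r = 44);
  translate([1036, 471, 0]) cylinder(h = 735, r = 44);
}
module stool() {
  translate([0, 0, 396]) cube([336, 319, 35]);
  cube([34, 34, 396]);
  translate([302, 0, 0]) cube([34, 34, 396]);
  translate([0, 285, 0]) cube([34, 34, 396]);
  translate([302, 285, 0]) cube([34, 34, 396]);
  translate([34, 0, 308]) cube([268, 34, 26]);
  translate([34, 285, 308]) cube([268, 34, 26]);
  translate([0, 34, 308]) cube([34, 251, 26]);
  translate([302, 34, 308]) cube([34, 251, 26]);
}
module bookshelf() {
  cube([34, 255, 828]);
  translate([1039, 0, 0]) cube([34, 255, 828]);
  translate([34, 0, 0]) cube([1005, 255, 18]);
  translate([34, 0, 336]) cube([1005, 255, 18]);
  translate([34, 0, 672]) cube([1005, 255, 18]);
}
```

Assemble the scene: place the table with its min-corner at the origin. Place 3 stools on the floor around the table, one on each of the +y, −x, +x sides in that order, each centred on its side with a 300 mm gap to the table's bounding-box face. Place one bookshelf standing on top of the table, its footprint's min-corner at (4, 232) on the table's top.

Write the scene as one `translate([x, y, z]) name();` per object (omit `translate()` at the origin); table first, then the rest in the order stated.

table();
translate([380, 831, 0]) stool();
translate([-636, 106, 0]) stool();
translate([1396, 106, 0]) stool();
translate([4, 232, 771]) bookshelf();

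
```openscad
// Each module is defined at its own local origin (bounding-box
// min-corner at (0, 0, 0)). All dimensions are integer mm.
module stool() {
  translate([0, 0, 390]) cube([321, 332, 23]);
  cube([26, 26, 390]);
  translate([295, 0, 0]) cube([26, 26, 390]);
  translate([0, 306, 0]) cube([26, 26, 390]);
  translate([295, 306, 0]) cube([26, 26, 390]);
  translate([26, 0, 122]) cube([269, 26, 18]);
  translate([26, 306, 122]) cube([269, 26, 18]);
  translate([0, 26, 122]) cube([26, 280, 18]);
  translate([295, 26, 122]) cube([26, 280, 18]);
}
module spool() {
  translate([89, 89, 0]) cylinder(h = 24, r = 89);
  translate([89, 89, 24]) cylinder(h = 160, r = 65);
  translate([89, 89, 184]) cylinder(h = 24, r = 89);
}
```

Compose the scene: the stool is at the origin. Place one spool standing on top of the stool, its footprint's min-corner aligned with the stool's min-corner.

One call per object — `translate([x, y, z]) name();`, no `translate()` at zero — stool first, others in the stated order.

stool();
translate([0, 0, 413]) spool();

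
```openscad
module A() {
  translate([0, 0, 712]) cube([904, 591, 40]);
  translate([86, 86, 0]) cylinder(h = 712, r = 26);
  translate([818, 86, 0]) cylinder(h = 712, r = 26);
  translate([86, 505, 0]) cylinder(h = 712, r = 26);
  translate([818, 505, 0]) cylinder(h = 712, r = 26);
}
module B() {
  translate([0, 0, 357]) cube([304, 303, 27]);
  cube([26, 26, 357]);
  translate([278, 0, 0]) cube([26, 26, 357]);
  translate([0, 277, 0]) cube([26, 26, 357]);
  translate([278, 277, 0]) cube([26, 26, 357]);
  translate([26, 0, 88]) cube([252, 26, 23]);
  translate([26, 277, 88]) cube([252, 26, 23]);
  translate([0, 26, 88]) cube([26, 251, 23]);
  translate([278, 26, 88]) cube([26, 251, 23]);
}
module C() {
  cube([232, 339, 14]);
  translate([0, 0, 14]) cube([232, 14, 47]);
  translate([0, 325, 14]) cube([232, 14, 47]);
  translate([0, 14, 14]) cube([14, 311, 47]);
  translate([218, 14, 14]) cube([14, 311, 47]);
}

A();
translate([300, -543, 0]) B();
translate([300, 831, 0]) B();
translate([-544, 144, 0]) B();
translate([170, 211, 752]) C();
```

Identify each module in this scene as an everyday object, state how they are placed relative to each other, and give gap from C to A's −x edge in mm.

A is a table. B is a stool. C is an open box. Three stools sit around the table at the −y, +y, −x sides. The open box is on top of the table. The gap from the open box to the table's −x edge is 170 mm.

The open box's min-x is at 170; the table's min-x is 0; gap = 170 mm.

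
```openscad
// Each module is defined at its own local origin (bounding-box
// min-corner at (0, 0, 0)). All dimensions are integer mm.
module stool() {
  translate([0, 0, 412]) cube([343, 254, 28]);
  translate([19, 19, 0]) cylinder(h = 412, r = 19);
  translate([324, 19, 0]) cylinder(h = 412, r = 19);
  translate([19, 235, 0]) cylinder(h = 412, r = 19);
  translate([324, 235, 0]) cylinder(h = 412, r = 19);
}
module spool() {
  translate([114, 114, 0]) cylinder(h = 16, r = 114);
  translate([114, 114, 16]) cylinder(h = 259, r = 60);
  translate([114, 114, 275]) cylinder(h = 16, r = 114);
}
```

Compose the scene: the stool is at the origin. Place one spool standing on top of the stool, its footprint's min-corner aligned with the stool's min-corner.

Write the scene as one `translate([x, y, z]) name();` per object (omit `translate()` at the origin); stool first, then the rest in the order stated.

stool();
translate([0, 0, 440]) spool();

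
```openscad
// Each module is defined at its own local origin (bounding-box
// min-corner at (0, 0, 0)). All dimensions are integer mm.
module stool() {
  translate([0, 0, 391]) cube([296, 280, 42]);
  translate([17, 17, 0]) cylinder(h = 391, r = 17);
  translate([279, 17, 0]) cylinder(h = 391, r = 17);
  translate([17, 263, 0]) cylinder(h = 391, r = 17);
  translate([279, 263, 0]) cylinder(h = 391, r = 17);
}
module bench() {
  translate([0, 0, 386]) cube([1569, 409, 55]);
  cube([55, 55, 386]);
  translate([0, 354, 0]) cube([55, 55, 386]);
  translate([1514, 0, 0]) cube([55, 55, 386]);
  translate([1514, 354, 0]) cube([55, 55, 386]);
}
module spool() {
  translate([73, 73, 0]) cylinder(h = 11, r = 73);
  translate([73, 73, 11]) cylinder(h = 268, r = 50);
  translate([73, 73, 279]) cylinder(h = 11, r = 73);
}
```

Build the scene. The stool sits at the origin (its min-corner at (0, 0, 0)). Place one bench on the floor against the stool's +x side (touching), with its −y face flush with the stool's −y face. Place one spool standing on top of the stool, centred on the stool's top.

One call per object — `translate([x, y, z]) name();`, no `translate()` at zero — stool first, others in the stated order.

stool();
translate([296, 0, 0]) bench();
translate([75, 67, 433]) spool();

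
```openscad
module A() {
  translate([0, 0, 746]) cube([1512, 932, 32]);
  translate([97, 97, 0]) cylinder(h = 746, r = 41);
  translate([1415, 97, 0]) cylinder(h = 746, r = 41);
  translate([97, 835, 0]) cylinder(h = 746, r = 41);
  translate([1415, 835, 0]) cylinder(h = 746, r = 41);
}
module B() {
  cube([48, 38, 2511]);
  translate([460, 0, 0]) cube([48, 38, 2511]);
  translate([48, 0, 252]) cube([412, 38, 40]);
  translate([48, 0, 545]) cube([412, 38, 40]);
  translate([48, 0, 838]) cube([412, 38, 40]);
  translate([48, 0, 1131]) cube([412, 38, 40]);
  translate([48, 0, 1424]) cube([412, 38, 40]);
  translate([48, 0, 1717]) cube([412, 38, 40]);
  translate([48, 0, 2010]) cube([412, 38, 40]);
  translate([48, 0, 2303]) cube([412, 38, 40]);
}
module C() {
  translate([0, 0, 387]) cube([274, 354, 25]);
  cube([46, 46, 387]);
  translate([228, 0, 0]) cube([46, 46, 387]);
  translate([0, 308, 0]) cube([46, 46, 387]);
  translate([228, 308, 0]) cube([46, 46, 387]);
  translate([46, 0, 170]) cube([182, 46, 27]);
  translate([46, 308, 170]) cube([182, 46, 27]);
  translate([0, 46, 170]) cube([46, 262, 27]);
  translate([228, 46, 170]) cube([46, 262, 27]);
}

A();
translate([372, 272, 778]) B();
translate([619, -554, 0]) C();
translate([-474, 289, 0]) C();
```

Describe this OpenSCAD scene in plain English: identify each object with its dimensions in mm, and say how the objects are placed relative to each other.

A is a table with a 1512×932 mm rectangular top, 32 mm thick, top surface at z = 778 mm, supported by four round legs of 82 mm diameter, each leg's bounding box inset 56 mm from the nearest pair of top edges, running from the floor.

B is a straight ladder. Two 48×38 mm vertical rails, 2511 mm tall, stand 508 mm apart (outside-to-outside) with their front faces coplanar on the −y side. 8 rungs, each 38 mm deep and 40 mm tall, span between the inner faces of the rails, front faces flush with the rails. The lowest rung's underside is at z = 252 mm and rungs are spaced 293 mm apart (underside to underside).

C is a four-legged stool. The seat is 274×354 mm, 25 mm thick, top at z = 412 mm. It stands on four square legs, each 46×46 mm in cross-section, from z = 0 to the seat underside, each flush with a corner of the seat. Four stretchers, 46 mm wide and 27 mm tall, connect adjacent legs with their undersides at z = 170 mm, each running between the inner faces of the legs it joins and aligned with the legs' outer faces on the other axis.

The ladder is on top of the table. Two stools sit around the table at the −y, −x sides.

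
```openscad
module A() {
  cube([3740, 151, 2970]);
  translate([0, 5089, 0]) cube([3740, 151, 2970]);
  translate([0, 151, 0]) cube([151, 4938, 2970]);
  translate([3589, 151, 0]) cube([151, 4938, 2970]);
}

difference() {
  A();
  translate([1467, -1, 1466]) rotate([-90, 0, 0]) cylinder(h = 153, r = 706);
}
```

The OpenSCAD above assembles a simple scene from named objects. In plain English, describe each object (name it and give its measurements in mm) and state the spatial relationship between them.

A is the wall frame of a small rectangular building: four walls, each 2970 mm tall and 151 mm thick, enclosing a footprint 3740 mm (x) by 5240 mm (y) outside-to-outside, with no floor or roof. The front and back walls (the −y and +y sides) span the full width; the two side walls fit between them.

The house frame has a circular hole of radius 706 mm through its front wall, centred at (x = 1467, z = 1466).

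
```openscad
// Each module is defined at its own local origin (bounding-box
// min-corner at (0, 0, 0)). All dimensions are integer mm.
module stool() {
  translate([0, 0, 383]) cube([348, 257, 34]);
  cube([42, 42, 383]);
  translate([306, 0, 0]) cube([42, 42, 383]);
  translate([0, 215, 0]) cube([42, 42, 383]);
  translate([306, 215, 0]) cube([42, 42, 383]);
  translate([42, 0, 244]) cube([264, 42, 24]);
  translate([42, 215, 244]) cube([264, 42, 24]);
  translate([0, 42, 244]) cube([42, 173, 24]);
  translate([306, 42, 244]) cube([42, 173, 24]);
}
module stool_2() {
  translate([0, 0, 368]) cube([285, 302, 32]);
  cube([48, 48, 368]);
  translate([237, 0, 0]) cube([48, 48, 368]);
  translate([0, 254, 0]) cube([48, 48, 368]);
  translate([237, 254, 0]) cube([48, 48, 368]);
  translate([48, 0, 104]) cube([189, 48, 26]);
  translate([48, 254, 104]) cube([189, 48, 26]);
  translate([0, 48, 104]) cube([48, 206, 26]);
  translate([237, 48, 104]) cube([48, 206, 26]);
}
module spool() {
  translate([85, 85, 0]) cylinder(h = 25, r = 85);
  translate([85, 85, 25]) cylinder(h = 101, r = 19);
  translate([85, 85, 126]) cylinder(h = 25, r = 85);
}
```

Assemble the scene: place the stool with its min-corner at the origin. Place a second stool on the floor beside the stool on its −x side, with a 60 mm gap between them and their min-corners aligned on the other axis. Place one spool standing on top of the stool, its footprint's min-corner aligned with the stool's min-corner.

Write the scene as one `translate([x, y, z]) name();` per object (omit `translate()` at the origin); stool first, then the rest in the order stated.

stool();
translate([-345, 0, 0]) stool_2();
translate([0, 0, 417]) spool();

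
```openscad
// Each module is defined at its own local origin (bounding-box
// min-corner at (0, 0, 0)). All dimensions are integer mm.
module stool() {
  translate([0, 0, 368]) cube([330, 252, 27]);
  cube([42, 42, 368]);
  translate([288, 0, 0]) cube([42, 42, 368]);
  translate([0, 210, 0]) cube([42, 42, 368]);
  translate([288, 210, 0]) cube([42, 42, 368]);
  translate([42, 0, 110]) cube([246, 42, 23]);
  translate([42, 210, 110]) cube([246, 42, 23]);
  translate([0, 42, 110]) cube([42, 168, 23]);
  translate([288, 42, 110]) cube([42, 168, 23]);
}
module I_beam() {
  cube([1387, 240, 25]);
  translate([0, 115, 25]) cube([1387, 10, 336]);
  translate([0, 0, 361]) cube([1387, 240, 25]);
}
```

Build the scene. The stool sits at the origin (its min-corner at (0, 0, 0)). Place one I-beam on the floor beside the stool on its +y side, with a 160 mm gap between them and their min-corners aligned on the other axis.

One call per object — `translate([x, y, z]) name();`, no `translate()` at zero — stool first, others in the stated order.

stool();
translate([0, 412, 0]) I_beam();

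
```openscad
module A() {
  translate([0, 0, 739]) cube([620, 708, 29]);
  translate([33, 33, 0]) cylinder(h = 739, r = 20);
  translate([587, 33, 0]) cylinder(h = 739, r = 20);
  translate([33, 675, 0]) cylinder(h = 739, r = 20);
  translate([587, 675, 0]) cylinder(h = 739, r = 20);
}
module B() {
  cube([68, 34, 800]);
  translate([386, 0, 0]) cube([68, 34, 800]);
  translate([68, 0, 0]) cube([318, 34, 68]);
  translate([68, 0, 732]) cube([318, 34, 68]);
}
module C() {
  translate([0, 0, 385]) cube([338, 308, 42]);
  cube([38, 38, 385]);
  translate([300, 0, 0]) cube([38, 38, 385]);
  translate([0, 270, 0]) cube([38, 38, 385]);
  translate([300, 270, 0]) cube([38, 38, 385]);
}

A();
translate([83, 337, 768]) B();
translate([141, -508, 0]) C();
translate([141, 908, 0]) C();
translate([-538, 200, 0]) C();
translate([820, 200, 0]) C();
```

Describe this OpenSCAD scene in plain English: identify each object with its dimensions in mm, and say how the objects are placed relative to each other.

A is a table: top 620 mm (x) × 708 mm (y), 29 mm thick, upper face at z = 768 mm, on four round legs of 40 mm diameter, each leg's bounding box inset 13 mm from the nearest pair of top edges, running from z = 0 to the bottom of the top.

B is a picture frame with a 318×664 mm rectangular opening (x by z) and a uniform 68 mm border on every side. Frame depth is 34 mm along y. It is built from two vertical stiles running the full outside height and two horizontal rails spanning the gap between the stiles.

C is a four-legged stool. The seat is 338×308 mm, 42 mm thick, top at z = 427 mm. It stands on four square legs, each 38×38 mm in cross-section, from z = 0 to the seat underside, each flush with a corner of the seat.

The picture frame is on top of the table, centred. Four stools sit around the table at the −y, +y, −x, +x sides.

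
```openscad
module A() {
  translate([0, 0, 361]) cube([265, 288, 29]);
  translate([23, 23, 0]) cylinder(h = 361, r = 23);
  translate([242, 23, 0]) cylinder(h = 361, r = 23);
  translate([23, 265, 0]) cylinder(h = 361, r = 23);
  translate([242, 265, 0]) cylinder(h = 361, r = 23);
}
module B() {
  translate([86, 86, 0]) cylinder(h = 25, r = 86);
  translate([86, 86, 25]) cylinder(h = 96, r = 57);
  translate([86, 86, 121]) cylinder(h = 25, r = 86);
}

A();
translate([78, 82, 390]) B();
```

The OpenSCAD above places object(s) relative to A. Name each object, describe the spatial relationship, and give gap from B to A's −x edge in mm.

The spool's min-x is at 78; the stool's min-x is 0; gap = 78 mm.

A is a stool. B is a spool. The spool is on top of the stool. The gap from the spool to the stool's −x edge is 78 mm.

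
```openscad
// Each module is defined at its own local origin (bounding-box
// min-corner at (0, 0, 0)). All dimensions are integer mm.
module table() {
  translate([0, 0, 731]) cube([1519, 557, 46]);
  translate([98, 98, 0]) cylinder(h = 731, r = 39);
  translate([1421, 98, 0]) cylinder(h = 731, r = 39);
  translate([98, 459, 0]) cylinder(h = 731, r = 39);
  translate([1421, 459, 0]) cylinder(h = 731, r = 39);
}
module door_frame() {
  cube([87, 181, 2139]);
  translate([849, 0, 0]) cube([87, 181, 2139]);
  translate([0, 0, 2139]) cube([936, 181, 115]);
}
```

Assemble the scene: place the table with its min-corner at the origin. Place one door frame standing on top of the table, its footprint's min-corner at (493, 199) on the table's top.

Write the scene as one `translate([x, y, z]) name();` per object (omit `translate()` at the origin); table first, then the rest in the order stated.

table();
translate([493, 199, 777]) door_frame();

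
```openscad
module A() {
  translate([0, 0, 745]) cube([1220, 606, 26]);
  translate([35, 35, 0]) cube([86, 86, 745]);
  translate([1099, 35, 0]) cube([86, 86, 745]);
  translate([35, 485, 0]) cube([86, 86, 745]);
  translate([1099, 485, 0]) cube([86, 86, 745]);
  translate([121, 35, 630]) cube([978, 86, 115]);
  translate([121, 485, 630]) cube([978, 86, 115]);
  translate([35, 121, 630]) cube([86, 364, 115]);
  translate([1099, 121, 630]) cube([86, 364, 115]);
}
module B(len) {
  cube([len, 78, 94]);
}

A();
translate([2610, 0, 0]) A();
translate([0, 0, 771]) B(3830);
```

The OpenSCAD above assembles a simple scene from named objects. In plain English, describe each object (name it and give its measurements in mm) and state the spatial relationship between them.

A is a rectangular dining table. The top is 1220×606×26 mm with its upper surface at z = 771 mm. It stands on four 86×86 mm square legs, each inset 35 mm from the nearest pair of top edges, running from the floor to the underside of the top. Four apron rails, 86 mm thick and 115 mm tall, run between adjacent legs with their top edges flush with the underside of the top and their outer faces flush with the legs' outer faces.

B is a rectangular beam 3830 mm long (x), 78 mm deep (y), 94 mm thick (z).

The beam spans the tops of two tables placed 1390 mm apart, resting at z = 771 mm.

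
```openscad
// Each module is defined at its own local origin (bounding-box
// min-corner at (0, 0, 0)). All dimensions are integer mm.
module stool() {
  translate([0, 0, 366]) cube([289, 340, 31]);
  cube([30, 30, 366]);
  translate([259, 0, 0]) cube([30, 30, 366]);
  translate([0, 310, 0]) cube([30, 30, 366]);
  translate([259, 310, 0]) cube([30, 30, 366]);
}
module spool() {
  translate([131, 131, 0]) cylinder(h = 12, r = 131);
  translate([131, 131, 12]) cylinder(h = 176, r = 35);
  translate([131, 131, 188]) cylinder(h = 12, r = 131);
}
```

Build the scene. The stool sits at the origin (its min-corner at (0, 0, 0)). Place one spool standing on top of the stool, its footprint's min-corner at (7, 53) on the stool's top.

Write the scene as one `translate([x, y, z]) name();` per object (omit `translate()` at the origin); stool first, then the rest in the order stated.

stool();
translate([7, 53, 397]) spool();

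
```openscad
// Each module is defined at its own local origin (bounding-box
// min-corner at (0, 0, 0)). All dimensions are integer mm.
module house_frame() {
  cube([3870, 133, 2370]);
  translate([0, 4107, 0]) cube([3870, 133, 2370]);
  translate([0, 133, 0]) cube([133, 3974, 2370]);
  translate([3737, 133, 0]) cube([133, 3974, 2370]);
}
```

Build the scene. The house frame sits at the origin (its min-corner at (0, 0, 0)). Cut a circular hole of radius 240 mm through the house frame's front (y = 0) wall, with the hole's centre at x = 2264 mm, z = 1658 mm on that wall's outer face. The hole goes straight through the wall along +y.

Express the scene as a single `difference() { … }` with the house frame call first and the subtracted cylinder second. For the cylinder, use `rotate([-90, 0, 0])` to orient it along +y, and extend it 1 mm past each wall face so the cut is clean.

difference() {
  house_frame();
  translate([2264, -1, 1658]) rotate([-90, 0, 0]) cylinder(h = 135, r = 240);
}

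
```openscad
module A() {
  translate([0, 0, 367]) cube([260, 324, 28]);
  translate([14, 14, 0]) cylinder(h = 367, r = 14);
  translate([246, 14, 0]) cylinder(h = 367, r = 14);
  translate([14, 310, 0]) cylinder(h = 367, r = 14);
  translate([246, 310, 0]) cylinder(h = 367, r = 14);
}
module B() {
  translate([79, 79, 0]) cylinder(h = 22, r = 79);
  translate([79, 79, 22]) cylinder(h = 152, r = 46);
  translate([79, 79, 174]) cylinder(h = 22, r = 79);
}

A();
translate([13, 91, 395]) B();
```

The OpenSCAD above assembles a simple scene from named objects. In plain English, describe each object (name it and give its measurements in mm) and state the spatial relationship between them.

A is a four-legged stool. The seat is 260×324 mm, 28 mm thick, top at z = 395 mm. It stands on four round legs, each 28 mm in diameter, from z = 0 to the seat underside, each leg's axis is inset half a diameter from the nearest pair of seat edges (so the leg's bounding box is flush with the corner).

B is a spool: two coaxial disc flanges of radius 79 mm and thickness 22 mm, joined by a core cylinder of radius 46 mm and height 152 mm. The lower flange rests on z = 0 and the three cylinders share a vertical axis.

The spool is on top of the stool.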